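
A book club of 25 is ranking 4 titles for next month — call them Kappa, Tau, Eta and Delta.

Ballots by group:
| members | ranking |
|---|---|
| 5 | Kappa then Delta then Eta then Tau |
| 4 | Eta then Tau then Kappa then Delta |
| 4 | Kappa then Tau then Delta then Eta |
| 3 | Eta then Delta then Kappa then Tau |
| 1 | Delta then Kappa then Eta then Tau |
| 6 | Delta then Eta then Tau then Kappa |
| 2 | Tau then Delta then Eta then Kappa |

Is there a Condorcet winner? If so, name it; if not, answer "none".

Pairwise majorities:
Kappa vs Tau: Kappa is ranked higher on 5+4+3+1 = 13 ballots, Tau on 12. Kappa wins 13–12.
Kappa vs Eta: 10 to 15, Eta.
Kappa vs Delta: Kappa preferred on 5+4+4 = 13 ballots; Kappa wins 13–12.
Tau vs Eta: Tau preferred on 4+2 = 6 ballots; Eta wins 19–6.
Tau vs Delta: Tau preferred on 4+4+2 = 10 ballots; Delta wins 15–10.
Eta vs Delta: Eta preferred on 4+3 = 7 ballots; Delta wins 18–7.
Each book drops at least one matchup (Kappa loses to Eta; Tau loses to Kappa; Eta loses to Delta; Delta loses to Kappa); the cycle Kappa > Delta > Eta > Kappa rules out a Condorcet winner.

none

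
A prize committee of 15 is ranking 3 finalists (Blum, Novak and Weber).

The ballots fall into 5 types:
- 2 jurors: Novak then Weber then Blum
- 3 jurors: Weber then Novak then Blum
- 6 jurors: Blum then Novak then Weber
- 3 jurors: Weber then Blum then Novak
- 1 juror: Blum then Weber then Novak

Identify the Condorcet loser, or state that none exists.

Head-to-head results (15 jurors):
Blum vs Novak: Blum is ranked higher on 6+3+1 = 10 ballots, Novak on 5. Blum wins 10–5.
Blum vs Weber: 7 to 8, Weber.
Novak vs Weber: Novak, 8–7.
Each nominee has at least one pairwise win (Blum beats Novak; Novak beats Weber; Weber beats Blum) — no Condorcet loser.

none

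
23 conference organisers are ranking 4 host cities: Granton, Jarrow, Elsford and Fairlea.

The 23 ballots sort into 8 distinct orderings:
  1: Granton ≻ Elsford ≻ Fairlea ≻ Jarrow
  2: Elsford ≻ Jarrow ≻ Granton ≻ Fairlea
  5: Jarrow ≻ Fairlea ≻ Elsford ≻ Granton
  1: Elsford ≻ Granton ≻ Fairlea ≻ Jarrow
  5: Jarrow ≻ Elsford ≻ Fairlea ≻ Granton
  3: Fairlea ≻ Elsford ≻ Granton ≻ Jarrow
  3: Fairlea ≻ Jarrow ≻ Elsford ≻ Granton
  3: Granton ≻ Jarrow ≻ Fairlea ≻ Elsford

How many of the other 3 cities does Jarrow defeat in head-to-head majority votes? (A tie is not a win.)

Jarrow against each rival (23 organisers):
Jarrow vs Granton: Jarrow preferred on 2+5+5+3 = 15 ballots; Jarrow wins 15–8.
Jarrow vs Elsford: Jarrow is ranked higher on 5+5+3+3 = 16 ballots, Elsford on 7. Jarrow wins 16–7.
Jarrow vs Fairlea: Jarrow is ranked higher on 2+5+5+3 = 15 ballots, Fairlea on 8. Jarrow wins 15–8.
Jarrow beats Granton, Elsford, Fairlea — 3 pairwise wins.

3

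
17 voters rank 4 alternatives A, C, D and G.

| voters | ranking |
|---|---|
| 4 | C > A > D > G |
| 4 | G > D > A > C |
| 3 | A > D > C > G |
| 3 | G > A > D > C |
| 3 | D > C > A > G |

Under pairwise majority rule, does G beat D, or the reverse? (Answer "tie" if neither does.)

D

Ballots ranking G above D: 4 + 3 = 7.
Ballots ranking D above G: 17 − 7 = 10.
D wins the head-to-head 10–7.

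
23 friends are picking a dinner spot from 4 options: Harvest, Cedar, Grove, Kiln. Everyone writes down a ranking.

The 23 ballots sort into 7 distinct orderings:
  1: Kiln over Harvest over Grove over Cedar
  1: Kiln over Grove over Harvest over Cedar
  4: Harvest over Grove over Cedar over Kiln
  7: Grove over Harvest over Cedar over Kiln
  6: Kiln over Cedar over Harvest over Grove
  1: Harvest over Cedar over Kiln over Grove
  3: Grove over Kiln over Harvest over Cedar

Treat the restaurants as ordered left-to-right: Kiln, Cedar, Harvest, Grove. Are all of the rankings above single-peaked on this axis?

Axis positions: Kiln=1, Cedar=2, Harvest=3, Grove=4.
Faction 1: ranking walks positions 1-3-4-2; Harvest is ranked above Cedar even though Cedar lies between Harvest and the peak Kiln on the axis — preferences dip and rise again. Not single-peaked.
Faction 2: ranking walks positions 1-4-3-2; Grove is ranked above Cedar even though Cedar lies between Grove and the peak Kiln on the axis — preferences dip and rise again. Not single-peaked.
Faction 3 (peak Harvest at position 3): ranking walks positions 3-4-2-1, expanding outward from the peak — single-peaked.
Faction 4 (peak Grove at position 4): ranking walks positions 4-3-2-1, expanding outward from the peak — single-peaked.
Faction 5 (peak Kiln at position 1): ranking walks positions 1-2-3-4, expanding outward from the peak — single-peaked.
Faction 6 (peak Harvest at position 3): ranking walks positions 3-2-1-4, expanding outward from the peak — single-peaked.
Faction 7: ranking walks positions 4-1-3-2; Kiln is ranked above Harvest even though Harvest lies between Kiln and the peak Grove on the axis — preferences dip and rise again. Not single-peaked.
Faction 1 violates single-peakedness, so the profile is not single-peaked on this axis.

no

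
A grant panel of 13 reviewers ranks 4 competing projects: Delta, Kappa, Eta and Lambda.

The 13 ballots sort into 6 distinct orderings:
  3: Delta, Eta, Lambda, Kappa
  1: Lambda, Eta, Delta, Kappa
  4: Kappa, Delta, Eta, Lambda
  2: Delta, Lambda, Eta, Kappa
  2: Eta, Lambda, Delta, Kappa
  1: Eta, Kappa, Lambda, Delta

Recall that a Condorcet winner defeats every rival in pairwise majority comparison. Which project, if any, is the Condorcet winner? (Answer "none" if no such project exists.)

Delta

Check each pair by majority over 13 ballots:
Delta vs Kappa: Delta, 8–5.
Delta vs Eta: Delta is ranked higher on 3+4+2 = 9 ballots, Eta on 4. Delta wins 9–4.
Delta vs Lambda: Delta, 9–4.
Kappa vs Eta: Eta, 9–4.
Kappa vs Lambda: 5 to 8, Lambda.
Eta vs Lambda: 3+4+2+1 = 10 for Eta, 3 for Lambda — Eta by 10–3.
Delta wins every pairwise contest, so Delta is the Condorcet winner.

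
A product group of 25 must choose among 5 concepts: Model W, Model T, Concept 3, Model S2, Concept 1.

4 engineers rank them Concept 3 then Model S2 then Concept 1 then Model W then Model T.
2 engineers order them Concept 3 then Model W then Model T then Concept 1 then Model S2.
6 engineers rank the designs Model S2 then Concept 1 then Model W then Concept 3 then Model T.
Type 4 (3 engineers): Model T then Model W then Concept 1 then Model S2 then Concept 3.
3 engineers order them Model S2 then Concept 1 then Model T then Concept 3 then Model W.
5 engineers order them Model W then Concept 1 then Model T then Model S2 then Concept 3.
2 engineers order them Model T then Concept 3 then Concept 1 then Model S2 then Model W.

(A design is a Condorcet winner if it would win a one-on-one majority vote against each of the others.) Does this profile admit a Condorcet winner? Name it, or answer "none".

Pairwise majorities:
Model W vs Model T: 17 to 8, Model W.
Model W–Concept 3: Model W 14–11.
Model W vs Model S2: 10 to 15, Model S2.
Model W vs Concept 1: Model W preferred on 2+3+5 = 10 ballots; Concept 1 wins 15–10.
Model T vs Concept 3: Model T, 13–12.
Model T–Model S2: Model S2 13–12.
Model T vs Concept 1: 7 to 18, Concept 1.
Concept 3 vs Model S2: Model S2 wins 17–8.
Concept 3 vs Concept 1: Concept 1 wins 17–8.
Model S2 vs Concept 1: 4+6+3 = 13 for Model S2, 12 for Concept 1 — Model S2 by 13–12.
Model S2 beats each of Model W, Model T, Concept 3, Concept 1 — Model S2 is the Condorcet winner.

Model S2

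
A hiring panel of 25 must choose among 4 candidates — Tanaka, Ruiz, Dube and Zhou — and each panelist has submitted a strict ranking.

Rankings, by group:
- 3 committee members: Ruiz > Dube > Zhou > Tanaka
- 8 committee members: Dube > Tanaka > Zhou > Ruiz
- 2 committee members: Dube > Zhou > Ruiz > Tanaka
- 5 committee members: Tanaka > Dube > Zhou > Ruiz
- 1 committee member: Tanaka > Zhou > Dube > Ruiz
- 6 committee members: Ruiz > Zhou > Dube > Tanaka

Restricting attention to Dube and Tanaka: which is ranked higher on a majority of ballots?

Ballots ranking Dube above Tanaka: 3 + 8 + 2 + 6 = 19.
Ballots ranking Tanaka above Dube: 25 − 19 = 6.
Dube wins the head-to-head 19–6.

Dube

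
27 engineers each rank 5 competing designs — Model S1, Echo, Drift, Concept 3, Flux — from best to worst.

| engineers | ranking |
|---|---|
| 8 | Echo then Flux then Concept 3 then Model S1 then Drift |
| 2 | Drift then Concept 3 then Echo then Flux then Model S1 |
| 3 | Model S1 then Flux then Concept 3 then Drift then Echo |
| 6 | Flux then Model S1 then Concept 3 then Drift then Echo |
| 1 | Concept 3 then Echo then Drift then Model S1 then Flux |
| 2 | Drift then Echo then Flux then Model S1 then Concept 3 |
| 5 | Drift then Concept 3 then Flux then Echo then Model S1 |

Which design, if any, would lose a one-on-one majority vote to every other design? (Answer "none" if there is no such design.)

Head-to-head results (27 engineers):
Model S1 vs Echo: Model S1 preferred on 3+6 = 9 ballots; Echo wins 18–9.
Model S1 vs Drift: 17 to 10, Model S1.
Model S1 vs Concept 3: Model S1 is ranked higher on 3+6+2 = 11 ballots, Concept 3 on 16. Concept 3 wins 16–11.
Model S1 vs Flux: 3+1 = 4 for Model S1, 23 for Flux — Flux by 23–4.
Echo–Drift: Drift 18–9.
Echo vs Concept 3: Concept 3, 17–10.
Echo vs Flux: Flux wins 14–13.
Drift vs Concept 3: Concept 3 wins 18–9.
Drift vs Flux: Flux wins 17–10.
Concept 3 vs Flux: 8 to 19, Flux.
Each design has at least one pairwise win (Model S1 beats Drift; Echo beats Model S1; Drift beats Echo; Concept 3 beats Model S1; Flux beats Model S1) — no Condorcet loser.

none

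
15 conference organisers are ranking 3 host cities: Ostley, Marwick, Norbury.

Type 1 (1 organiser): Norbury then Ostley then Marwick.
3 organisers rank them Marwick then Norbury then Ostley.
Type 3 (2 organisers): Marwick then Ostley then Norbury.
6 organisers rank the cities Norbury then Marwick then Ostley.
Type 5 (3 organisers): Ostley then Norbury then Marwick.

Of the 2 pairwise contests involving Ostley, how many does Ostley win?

0

Ostley against each rival (15 organisers):
Ostley vs Marwick: Ostley preferred on 1+3 = 4 ballots; Marwick wins 11–4.
Ostley vs Norbury: Norbury wins 10–5.
Ostley beats no one; loses to Marwick, Norbury — 0 pairwise wins.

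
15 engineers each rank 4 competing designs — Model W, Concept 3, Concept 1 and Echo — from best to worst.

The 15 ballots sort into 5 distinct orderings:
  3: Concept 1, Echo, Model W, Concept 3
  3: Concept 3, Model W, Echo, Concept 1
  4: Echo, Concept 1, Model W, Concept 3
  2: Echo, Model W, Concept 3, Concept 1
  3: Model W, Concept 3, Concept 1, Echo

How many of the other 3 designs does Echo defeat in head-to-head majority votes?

3

Echo against each rival (15 engineers):
Echo vs Model W: 9 to 6, Echo.
Echo vs Concept 3: 3+4+2 = 9 for Echo, 6 for Concept 3 — Echo by 9–6.
Echo vs Concept 1: Echo, 9–6.
Echo beats Model W, Concept 3, Concept 1 — 3 pairwise wins.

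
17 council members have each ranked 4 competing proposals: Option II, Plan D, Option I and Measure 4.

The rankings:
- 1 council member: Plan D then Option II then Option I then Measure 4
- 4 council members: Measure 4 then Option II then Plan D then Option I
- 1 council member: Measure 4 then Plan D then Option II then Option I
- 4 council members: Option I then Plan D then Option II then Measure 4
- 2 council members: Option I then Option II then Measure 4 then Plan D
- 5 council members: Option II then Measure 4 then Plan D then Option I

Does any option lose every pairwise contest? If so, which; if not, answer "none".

Option I

Head-to-head results (17 council members):
Option II vs Plan D: 4+2+5 = 11 for Option II, 6 for Plan D — Option II by 11–6.
Option II vs Option I: Option II is ranked higher on 1+4+1+5 = 11 ballots, Option I on 6. Option II wins 11–6.
Option II vs Measure 4: Option II is ranked higher on 1+4+2+5 = 12 ballots, Measure 4 on 5. Option II wins 12–5.
Plan D–Option I: Plan D 11–6.
Plan D vs Measure 4: Measure 4 wins 12–5.
Option I vs Measure 4: Measure 4, 10–7.
Option I is beaten in every head-to-head and is the Condorcet loser.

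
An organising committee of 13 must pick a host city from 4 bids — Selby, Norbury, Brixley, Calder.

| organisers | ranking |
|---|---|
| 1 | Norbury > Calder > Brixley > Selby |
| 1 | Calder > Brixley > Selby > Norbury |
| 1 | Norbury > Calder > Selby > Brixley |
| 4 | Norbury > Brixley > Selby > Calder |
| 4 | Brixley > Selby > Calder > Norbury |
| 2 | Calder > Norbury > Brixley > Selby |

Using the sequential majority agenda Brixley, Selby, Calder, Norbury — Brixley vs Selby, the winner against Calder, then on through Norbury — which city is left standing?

Norbury

Round 1: Brixley vs Selby — 12–1, Brixley advances.
Round 2: Brixley vs Calder — 8–5, Brixley advances.
Round 3: Brixley vs Norbury — 5–8, Norbury advances.
The agenda winner is Norbury.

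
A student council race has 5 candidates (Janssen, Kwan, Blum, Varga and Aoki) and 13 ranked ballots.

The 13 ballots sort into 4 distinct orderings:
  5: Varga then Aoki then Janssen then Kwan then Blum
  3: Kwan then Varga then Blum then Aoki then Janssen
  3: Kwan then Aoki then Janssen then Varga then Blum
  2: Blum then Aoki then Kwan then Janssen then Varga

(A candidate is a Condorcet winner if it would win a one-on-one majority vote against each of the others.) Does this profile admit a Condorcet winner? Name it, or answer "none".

none

Pairwise majorities:
Janssen vs Kwan: Janssen is ranked higher on 5 ballots, Kwan on 8. Kwan wins 8–5.
Janssen vs Blum: 8 to 5, Janssen.
Janssen vs Varga: 3+2 = 5 for Janssen, 8 for Varga — Varga by 8–5.
Janssen vs Aoki: Aoki wins 13–0.
Kwan vs Blum: Kwan is ranked higher on 5+3+3 = 11 ballots, Blum on 2. Kwan wins 11–2.
Kwan vs Varga: Kwan is ranked higher on 3+3+2 = 8 ballots, Varga on 5. Kwan wins 8–5.
Kwan–Aoki: Aoki 7–6.
Blum vs Varga: Blum is ranked higher on 2 ballots, Varga on 11. Varga wins 11–2.
Blum vs Aoki: Blum is ranked higher on 3+2 = 5 ballots, Aoki on 8. Aoki wins 8–5.
Varga vs Aoki: Varga wins 8–5.
No candidate is unbeaten: Janssen loses to Kwan; Kwan loses to Aoki; Blum loses to Janssen; Varga loses to Kwan; Aoki loses to Varga. In particular Kwan > Varga > Aoki > Kwan is a majority cycle — no Condorcet winner exists.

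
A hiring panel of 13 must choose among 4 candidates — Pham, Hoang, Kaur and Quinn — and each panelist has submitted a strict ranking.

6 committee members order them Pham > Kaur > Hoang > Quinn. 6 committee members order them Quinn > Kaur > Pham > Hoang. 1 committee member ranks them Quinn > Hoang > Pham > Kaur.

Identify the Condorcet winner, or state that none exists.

Quinn

Head-to-head results (13 committee members):
Pham vs Hoang: Pham is ranked higher on 6+6 = 12 ballots, Hoang on 1. Pham wins 12–1.
Pham vs Kaur: Pham preferred on 6+1 = 7 ballots; Pham wins 7–6.
Pham vs Quinn: 6 to 7, Quinn.
Hoang vs Kaur: 1 for Hoang, 12 for Kaur — Kaur by 12–1.
Hoang vs Quinn: 6 for Hoang, 7 for Quinn — Quinn by 7–6.
Kaur vs Quinn: 6 to 7, Quinn.
Quinn defeats every rival head-to-head and is the Condorcet winner.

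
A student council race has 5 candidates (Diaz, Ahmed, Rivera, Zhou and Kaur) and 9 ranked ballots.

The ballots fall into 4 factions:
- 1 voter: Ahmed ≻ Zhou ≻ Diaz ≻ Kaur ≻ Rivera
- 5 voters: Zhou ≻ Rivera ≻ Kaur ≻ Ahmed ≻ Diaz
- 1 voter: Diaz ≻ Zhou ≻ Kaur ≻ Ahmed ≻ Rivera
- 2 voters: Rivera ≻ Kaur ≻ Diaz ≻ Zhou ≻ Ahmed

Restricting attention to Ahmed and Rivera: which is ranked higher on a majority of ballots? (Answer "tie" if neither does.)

Ballots ranking Ahmed above Rivera: 1 + 1 = 2.
Ballots ranking Rivera above Ahmed: 9 − 2 = 7.
Rivera wins the head-to-head 7–2.

Rivera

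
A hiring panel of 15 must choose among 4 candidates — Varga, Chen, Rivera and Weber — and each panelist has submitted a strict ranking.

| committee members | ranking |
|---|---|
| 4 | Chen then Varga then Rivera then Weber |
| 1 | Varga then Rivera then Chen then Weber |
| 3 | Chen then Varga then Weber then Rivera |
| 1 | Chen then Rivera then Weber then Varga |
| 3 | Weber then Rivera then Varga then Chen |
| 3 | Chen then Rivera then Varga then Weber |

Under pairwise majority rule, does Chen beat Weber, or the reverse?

Chen

Ballots ranking Chen above Weber: 4 + 1 + 3 + 1 + 3 = 12.
Ballots ranking Weber above Chen: 15 − 12 = 3.
Chen wins the head-to-head 12–3.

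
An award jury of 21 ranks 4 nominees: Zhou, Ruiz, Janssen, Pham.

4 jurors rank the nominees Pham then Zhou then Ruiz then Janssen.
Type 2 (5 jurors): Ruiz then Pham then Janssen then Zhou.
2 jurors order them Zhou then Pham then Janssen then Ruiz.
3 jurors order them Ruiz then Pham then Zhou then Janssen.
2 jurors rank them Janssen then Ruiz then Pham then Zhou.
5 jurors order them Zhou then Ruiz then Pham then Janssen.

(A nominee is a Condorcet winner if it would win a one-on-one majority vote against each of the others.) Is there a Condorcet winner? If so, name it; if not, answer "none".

Check each pair by majority over 21 ballots:
Zhou vs Ruiz: Zhou, 11–10.
Zhou–Janssen: Zhou 14–7.
Zhou vs Pham: Pham wins 14–7.
Ruiz vs Janssen: Ruiz wins 17–4.
Ruiz–Pham: Ruiz 15–6.
Janssen–Pham: Pham 19–2.
Every nominee loses at least once (Zhou loses to Pham; Ruiz loses to Zhou; Janssen loses to Zhou; Pham loses to Ruiz). The majority relation contains the cycle Zhou > Ruiz > Pham > Zhou, so there is no Condorcet winner.

none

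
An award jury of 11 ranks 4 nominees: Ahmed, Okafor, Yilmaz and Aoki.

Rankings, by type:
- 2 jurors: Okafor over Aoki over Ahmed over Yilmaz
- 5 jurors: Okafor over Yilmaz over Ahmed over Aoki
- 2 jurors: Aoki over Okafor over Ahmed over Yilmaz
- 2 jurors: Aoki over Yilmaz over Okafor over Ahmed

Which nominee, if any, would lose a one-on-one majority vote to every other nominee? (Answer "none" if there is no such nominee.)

Pairwise majorities:
Ahmed vs Okafor: Ahmed preferred on 0 ballots; Okafor wins 11–0.
Ahmed vs Yilmaz: 4 to 7, Yilmaz.
Ahmed vs Aoki: 5 to 6, Aoki.
Okafor vs Yilmaz: Okafor is ranked higher on 2+5+2 = 9 ballots, Yilmaz on 2. Okafor wins 9–2.
Okafor vs Aoki: 2+5 = 7 for Okafor, 4 for Aoki — Okafor by 7–4.
Yilmaz vs Aoki: Yilmaz is ranked higher on 5 ballots, Aoki on 6. Aoki wins 6–5.
Ahmed is beaten in every head-to-head and is the Condorcet loser.

Ahmed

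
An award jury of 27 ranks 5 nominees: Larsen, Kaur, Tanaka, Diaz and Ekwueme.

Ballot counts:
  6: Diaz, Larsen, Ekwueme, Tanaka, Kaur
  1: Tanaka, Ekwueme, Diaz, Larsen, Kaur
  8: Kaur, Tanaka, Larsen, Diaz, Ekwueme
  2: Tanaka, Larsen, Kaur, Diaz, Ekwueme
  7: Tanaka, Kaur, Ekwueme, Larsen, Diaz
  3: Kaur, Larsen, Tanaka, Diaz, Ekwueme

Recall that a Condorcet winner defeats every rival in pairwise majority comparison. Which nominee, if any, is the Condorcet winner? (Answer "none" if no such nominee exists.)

Tanaka

Check each pair by majority over 27 ballots:
Larsen vs Kaur: Kaur wins 18–9.
Larsen–Tanaka: Tanaka 18–9.
Larsen vs Diaz: Larsen, 20–7.
Larsen–Ekwueme: Larsen 19–8.
Kaur vs Tanaka: Tanaka, 16–11.
Kaur vs Diaz: 20 to 7, Kaur.
Kaur vs Ekwueme: Kaur, 20–7.
Tanaka–Diaz: Tanaka 21–6.
Tanaka vs Ekwueme: Tanaka, 21–6.
Diaz–Ekwueme: Diaz 19–8.
Tanaka beats each of Larsen, Kaur, Diaz, Ekwueme — Tanaka is the Condorcet winner.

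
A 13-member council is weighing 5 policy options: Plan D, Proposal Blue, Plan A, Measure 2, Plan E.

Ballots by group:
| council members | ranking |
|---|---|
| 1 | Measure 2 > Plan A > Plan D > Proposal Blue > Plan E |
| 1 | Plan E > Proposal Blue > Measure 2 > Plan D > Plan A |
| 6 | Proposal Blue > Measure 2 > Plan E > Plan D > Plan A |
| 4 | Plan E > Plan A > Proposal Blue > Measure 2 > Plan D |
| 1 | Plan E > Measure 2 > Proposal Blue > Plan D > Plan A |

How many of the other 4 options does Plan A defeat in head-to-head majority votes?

Plan A against each rival (13 council members):
Plan A vs Plan D: 1+4 = 5 for Plan A, 8 for Plan D — Plan D by 8–5.
Plan A vs Proposal Blue: 5 to 8, Proposal Blue.
Plan A vs Measure 2: Measure 2, 9–4.
Plan A–Plan E: Plan E 12–1.
Plan A beats no one; loses to Plan D, Proposal Blue, Measure 2, Plan E — 0 pairwise wins.

0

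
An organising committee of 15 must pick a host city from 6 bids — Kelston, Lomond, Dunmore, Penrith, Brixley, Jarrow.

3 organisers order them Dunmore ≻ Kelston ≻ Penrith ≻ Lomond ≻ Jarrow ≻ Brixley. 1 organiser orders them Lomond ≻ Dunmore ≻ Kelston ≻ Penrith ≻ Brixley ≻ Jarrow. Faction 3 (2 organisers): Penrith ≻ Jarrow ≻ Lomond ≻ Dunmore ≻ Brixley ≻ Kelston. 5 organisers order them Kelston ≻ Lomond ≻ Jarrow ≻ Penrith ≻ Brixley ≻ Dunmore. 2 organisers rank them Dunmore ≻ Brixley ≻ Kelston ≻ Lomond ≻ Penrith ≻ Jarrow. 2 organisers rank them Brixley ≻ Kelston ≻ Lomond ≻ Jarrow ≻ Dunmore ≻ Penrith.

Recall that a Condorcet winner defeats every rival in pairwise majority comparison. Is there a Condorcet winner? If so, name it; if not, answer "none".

Pairwise majorities:
Kelston vs Lomond: Kelston wins 12–3.
Kelston vs Dunmore: Dunmore wins 8–7.
Kelston–Penrith: Kelston 13–2.
Kelston–Brixley: Kelston 9–6.
Kelston–Jarrow: Kelston 13–2.
Lomond vs Dunmore: Lomond wins 10–5.
Lomond–Penrith: Lomond 10–5.
Lomond vs Brixley: Lomond wins 11–4.
Lomond vs Jarrow: Lomond wins 13–2.
Dunmore vs Penrith: Dunmore wins 8–7.
Dunmore vs Brixley: Dunmore wins 8–7.
Dunmore vs Jarrow: Jarrow wins 9–6.
Penrith–Brixley: Penrith 11–4.
Penrith vs Jarrow: Penrith wins 8–7.
Brixley vs Jarrow: Jarrow, 10–5.
Each city drops at least one matchup (Kelston loses to Dunmore; Lomond loses to Kelston; Dunmore loses to Lomond; Penrith loses to Kelston; Brixley loses to Kelston; Jarrow loses to Kelston); the cycle Kelston > Lomond > Dunmore > Kelston rules out a Condorcet winner.

none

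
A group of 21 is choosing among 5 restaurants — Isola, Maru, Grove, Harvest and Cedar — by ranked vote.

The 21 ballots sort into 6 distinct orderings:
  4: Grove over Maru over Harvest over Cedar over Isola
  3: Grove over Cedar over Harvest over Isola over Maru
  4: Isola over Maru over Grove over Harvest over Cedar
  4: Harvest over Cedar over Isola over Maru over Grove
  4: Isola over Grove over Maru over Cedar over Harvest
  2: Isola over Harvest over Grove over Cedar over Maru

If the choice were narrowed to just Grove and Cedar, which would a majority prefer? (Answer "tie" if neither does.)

Ballots ranking Grove above Cedar: 4 + 3 + 4 + 4 + 2 = 17.
Ballots ranking Cedar above Grove: 21 − 17 = 4.
Grove wins the head-to-head 17–4.

Grove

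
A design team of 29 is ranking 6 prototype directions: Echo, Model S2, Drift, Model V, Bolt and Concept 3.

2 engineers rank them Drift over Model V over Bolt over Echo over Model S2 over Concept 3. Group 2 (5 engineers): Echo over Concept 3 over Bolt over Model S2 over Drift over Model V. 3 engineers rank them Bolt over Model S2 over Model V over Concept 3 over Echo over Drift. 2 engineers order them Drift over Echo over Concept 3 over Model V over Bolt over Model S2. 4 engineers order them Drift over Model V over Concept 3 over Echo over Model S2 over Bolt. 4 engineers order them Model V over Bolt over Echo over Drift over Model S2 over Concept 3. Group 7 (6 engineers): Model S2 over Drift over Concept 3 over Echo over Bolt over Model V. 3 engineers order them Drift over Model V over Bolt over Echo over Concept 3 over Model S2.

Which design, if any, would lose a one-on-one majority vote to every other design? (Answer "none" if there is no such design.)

none

Pairwise majorities:
Echo–Model S2: Echo 20–9.
Echo vs Drift: 12 to 17, Drift.
Echo vs Model V: Model V wins 16–13.
Echo vs Bolt: Echo wins 17–12.
Echo vs Concept 3: Echo wins 16–13.
Model S2 vs Drift: Drift wins 15–14.
Model S2 vs Model V: 14 to 15, Model V.
Model S2–Bolt: Bolt 19–10.
Model S2 vs Concept 3: Model S2 wins 15–14.
Drift vs Model V: Drift wins 22–7.
Drift–Bolt: Drift 17–12.
Drift vs Concept 3: Drift is ranked higher on 2+2+4+4+6+3 = 21 ballots, Concept 3 on 8. Drift wins 21–8.
Model V–Bolt: Model V 15–14.
Model V vs Concept 3: Model V preferred on 2+3+4+4+3 = 16 ballots; Model V wins 16–13.
Bolt vs Concept 3: Concept 3, 17–12.
Each design has at least one pairwise win (Echo beats Model S2; Model S2 beats Concept 3; Drift beats Echo; Model V beats Echo; Bolt beats Model S2; Concept 3 beats Bolt) — no Condorcet loser.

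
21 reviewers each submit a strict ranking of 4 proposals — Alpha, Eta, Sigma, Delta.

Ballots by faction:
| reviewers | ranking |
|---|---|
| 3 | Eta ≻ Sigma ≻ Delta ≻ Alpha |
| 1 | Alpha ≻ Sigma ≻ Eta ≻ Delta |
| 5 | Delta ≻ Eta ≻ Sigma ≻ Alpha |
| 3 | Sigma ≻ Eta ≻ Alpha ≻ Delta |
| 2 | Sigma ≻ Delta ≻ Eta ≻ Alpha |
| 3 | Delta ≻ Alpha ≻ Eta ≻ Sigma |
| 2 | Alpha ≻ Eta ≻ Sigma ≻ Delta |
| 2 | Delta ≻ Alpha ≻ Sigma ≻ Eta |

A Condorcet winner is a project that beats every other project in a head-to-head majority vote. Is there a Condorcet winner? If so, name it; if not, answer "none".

Pairwise majorities:
Alpha vs Eta: Eta, 13–8.
Alpha vs Sigma: Sigma, 13–8.
Alpha vs Delta: Delta, 15–6.
Eta vs Sigma: Eta, 13–8.
Eta vs Delta: Delta, 12–9.
Sigma–Delta: Sigma 11–10.
No project is unbeaten: Alpha loses to Eta; Eta loses to Delta; Sigma loses to Eta; Delta loses to Sigma. In particular Eta beats Sigma beats Delta beats Eta is a majority cycle — no Condorcet winner exists.

none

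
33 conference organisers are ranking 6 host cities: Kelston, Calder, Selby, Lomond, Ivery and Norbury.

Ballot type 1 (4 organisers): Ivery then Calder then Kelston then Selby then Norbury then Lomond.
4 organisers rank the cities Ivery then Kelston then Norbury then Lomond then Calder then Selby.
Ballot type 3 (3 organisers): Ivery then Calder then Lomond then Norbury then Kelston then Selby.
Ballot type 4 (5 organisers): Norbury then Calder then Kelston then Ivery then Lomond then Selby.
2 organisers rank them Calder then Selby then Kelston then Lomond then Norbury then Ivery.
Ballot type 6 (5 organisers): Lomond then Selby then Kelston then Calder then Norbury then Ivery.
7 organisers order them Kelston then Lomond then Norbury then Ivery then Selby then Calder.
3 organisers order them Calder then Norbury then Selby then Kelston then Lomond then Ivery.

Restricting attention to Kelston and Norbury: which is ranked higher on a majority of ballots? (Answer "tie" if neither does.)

Ballots ranking Kelston above Norbury: 4 + 4 + 2 + 5 + 7 = 22.
Ballots ranking Norbury above Kelston: 33 − 22 = 11.
Kelston wins the head-to-head 22–11.

Kelston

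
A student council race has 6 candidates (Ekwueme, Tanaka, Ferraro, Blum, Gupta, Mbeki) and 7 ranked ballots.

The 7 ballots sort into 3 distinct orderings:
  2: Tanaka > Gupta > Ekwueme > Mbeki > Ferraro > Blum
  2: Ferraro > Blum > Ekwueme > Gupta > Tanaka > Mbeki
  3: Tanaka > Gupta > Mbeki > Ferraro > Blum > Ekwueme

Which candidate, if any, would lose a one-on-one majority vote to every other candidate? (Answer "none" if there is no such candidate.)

Pairwise majorities:
Ekwueme vs Tanaka: Ekwueme is ranked higher on 2 ballots, Tanaka on 5. Tanaka wins 5–2.
Ekwueme vs Ferraro: 2 to 5, Ferraro.
Ekwueme vs Blum: Blum wins 5–2.
Ekwueme vs Gupta: 2 for Ekwueme, 5 for Gupta — Gupta by 5–2.
Ekwueme–Mbeki: Ekwueme 4–3.
Tanaka vs Ferraro: 2+3 = 5 for Tanaka, 2 for Ferraro — Tanaka by 5–2.
Tanaka vs Blum: Tanaka wins 5–2.
Tanaka vs Gupta: Tanaka preferred on 2+3 = 5 ballots; Tanaka wins 5–2.
Tanaka–Mbeki: Tanaka 7–0.
Ferraro–Blum: Ferraro 7–0.
Ferraro vs Gupta: Ferraro is ranked higher on 2 ballots, Gupta on 5. Gupta wins 5–2.
Ferraro vs Mbeki: 2 for Ferraro, 5 for Mbeki — Mbeki by 5–2.
Blum vs Gupta: Gupta wins 5–2.
Blum vs Mbeki: Mbeki, 5–2.
Gupta vs Mbeki: Gupta, 7–0.
Every candidate wins at least one matchup (Ekwueme beats Mbeki; Tanaka beats Ekwueme; Ferraro beats Ekwueme; Blum beats Ekwueme; Gupta beats Ekwueme; Mbeki beats Ferraro), so there is no Condorcet loser.

none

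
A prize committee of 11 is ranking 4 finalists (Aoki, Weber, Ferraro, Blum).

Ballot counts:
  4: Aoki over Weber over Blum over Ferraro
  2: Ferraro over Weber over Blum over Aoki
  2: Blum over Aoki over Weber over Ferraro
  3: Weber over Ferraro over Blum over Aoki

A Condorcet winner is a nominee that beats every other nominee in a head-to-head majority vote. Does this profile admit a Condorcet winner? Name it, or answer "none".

Pairwise majorities:
Aoki vs Weber: Aoki preferred on 4+2 = 6 ballots; Aoki wins 6–5.
Aoki vs Ferraro: Aoki preferred on 4+2 = 6 ballots; Aoki wins 6–5.
Aoki vs Blum: 4 for Aoki, 7 for Blum — Blum by 7–4.
Weber vs Ferraro: 4+2+3 = 9 for Weber, 2 for Ferraro — Weber by 9–2.
Weber vs Blum: Weber preferred on 4+2+3 = 9 ballots; Weber wins 9–2.
Ferraro vs Blum: 5 to 6, Blum.
Each nominee drops at least one matchup (Aoki loses to Blum; Weber loses to Aoki; Ferraro loses to Aoki; Blum loses to Weber); the cycle Aoki beats Weber beats Blum beats Aoki rules out a Condorcet winner.

none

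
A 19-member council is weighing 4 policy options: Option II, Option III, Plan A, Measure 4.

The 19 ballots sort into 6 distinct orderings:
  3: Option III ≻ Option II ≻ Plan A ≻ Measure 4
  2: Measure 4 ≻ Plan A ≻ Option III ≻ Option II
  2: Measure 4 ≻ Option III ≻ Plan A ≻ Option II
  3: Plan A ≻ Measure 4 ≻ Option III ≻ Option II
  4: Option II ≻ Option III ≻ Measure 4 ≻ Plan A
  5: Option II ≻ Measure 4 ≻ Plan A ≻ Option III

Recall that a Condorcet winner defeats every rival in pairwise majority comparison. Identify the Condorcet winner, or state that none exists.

none

Pairwise majorities:
Option II vs Option III: 4+5 = 9 for Option II, 10 for Option III — Option III by 10–9.
Option II vs Plan A: Option II is ranked higher on 3+4+5 = 12 ballots, Plan A on 7. Option II wins 12–7.
Option II vs Measure 4: Option II preferred on 3+4+5 = 12 ballots; Option II wins 12–7.
Option III vs Plan A: Option III preferred on 3+2+4 = 9 ballots; Plan A wins 10–9.
Option III vs Measure 4: Option III is ranked higher on 3+4 = 7 ballots, Measure 4 on 12. Measure 4 wins 12–7.
Plan A vs Measure 4: 3+3 = 6 for Plan A, 13 for Measure 4 — Measure 4 by 13–6.
Each option drops at least one matchup (Option II loses to Option III; Option III loses to Plan A; Plan A loses to Option II; Measure 4 loses to Option II); the cycle Option II beats Plan A beats Option III beats Option II rules out a Condorcet winner.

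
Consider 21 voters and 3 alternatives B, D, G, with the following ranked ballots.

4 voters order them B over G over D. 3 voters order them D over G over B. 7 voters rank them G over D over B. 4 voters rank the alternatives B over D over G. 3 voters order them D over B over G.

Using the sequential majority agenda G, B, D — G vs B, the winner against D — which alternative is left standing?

D

Round 1: G vs B — 10–11, B advances.
Round 2: B vs D — 8–13, D advances.
D survives the agenda.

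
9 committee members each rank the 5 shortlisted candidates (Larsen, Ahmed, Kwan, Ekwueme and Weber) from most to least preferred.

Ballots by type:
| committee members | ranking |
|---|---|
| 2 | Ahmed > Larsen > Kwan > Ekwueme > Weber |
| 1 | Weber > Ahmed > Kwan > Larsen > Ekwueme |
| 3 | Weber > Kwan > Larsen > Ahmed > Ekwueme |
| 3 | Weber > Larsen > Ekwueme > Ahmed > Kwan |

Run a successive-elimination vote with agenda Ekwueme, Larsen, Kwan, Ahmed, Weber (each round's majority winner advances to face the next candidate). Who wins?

Round 1: Ekwueme vs Larsen — 0–9, Larsen advances.
Round 2: Larsen vs Kwan — 5–4, Larsen advances.
Round 3: Larsen vs Ahmed — 6–3, Larsen advances.
Round 4: Larsen vs Weber — 2–7, Weber advances.
Weber survives the agenda.

Weber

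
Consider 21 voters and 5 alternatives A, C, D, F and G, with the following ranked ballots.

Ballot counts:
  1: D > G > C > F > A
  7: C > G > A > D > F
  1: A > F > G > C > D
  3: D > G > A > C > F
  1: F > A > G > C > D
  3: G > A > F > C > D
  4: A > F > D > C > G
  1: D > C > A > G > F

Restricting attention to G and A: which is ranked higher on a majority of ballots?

G

Ballots ranking G above A: 1 + 7 + 3 + 3 = 14.
Ballots ranking A above G: 21 − 14 = 7.
G wins the head-to-head 14–7.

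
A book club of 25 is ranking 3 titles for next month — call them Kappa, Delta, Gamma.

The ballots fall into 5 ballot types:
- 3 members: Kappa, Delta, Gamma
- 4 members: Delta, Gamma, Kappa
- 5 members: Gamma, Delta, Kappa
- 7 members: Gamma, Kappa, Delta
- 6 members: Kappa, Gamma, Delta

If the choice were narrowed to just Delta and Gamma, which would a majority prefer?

Ballots ranking Delta above Gamma: 3 + 4 = 7.
Ballots ranking Gamma above Delta: 25 − 7 = 18.
Gamma wins the head-to-head 18–7.

Gamma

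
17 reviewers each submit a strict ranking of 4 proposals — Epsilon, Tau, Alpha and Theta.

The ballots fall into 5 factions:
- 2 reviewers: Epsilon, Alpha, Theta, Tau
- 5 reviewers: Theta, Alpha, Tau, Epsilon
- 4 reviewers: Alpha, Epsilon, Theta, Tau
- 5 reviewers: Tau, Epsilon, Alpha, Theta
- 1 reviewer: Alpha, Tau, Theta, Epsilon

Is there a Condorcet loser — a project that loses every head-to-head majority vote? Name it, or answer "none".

Head-to-head results (17 reviewers):
Epsilon vs Tau: Tau wins 11–6.
Epsilon vs Alpha: Alpha, 10–7.
Epsilon–Theta: Epsilon 11–6.
Tau vs Alpha: Alpha wins 12–5.
Tau vs Theta: 6 to 11, Theta.
Alpha vs Theta: Alpha is ranked higher on 2+4+5+1 = 12 ballots, Theta on 5. Alpha wins 12–5.
Every project wins at least one matchup (Epsilon beats Theta; Tau beats Epsilon; Alpha beats Epsilon; Theta beats Tau), so there is no Condorcet loser.

none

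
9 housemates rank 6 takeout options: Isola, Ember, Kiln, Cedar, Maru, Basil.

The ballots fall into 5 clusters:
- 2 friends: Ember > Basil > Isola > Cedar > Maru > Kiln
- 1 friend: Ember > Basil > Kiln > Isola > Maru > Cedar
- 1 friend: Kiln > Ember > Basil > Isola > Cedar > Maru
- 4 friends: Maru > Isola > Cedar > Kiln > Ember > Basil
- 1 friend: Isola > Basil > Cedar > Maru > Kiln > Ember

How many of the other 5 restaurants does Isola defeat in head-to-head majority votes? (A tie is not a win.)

5

Isola against each rival (9 friends):
Isola vs Ember: 5 to 4, Isola.
Isola vs Kiln: Isola, 7–2.
Isola–Cedar: Isola 9–0.
Isola vs Maru: Isola is ranked higher on 2+1+1+1 = 5 ballots, Maru on 4. Isola wins 5–4.
Isola vs Basil: 5 to 4, Isola.
Isola beats Ember, Kiln, Cedar, Maru, Basil — 5 pairwise wins.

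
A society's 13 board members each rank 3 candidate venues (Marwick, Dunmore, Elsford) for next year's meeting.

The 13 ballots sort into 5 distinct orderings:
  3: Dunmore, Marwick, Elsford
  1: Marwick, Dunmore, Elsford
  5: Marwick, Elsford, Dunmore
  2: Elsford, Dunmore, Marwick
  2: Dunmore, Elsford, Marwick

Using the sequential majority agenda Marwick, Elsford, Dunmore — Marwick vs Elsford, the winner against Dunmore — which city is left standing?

Round 1: Marwick vs Elsford — 9–4, Marwick advances.
Round 2: Marwick vs Dunmore — 6–7, Dunmore advances.
The agenda winner is Dunmore.

Dunmore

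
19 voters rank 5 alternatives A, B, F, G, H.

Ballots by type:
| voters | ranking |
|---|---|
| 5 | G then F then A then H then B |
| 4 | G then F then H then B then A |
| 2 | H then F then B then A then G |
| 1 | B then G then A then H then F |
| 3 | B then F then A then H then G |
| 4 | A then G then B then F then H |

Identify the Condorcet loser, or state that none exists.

none

Pairwise majorities:
A vs B: A preferred on 5+4 = 9 ballots; B wins 10–9.
A vs F: 5 to 14, F.
A vs G: G wins 10–9.
A vs H: 13 to 6, A.
B vs F: B preferred on 1+3+4 = 8 ballots; F wins 11–8.
B vs G: B preferred on 2+1+3 = 6 ballots; G wins 13–6.
B–H: H 11–8.
F vs G: G, 14–5.
F vs H: F, 16–3.
G vs H: G wins 14–5.
Each alternative has at least one pairwise win (A beats H; B beats A; F beats A; G beats A; H beats B) — no Condorcet loser.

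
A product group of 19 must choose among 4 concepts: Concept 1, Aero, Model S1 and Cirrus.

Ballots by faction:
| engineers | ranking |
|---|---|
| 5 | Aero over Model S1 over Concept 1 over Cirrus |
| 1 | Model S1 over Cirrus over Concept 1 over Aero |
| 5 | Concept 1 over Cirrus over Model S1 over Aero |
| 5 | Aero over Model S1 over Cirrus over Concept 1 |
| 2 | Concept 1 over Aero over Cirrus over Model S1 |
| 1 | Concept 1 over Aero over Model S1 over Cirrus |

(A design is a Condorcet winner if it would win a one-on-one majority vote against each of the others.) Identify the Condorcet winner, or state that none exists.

Aero

Pairwise majorities:
Concept 1 vs Aero: 9 to 10, Aero.
Concept 1 vs Model S1: Concept 1 is ranked higher on 5+2+1 = 8 ballots, Model S1 on 11. Model S1 wins 11–8.
Concept 1 vs Cirrus: 5+5+2+1 = 13 for Concept 1, 6 for Cirrus — Concept 1 by 13–6.
Aero vs Model S1: 13 to 6, Aero.
Aero vs Cirrus: 13 to 6, Aero.
Model S1 vs Cirrus: Model S1 preferred on 5+1+5+1 = 12 ballots; Model S1 wins 12–7.
Aero beats each of Concept 1, Model S1, Cirrus — Aero is the Condorcet winner.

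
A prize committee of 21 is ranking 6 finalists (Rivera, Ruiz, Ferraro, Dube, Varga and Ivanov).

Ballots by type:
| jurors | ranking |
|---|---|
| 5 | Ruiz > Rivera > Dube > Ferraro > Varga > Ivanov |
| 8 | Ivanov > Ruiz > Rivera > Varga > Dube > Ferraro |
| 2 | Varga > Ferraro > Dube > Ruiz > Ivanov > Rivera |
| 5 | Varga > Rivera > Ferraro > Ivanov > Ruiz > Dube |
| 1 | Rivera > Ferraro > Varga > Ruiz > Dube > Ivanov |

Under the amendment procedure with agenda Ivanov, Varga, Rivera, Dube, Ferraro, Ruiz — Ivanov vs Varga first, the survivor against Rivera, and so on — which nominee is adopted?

Round 1: Ivanov vs Varga — 8–13, Varga advances.
Round 2: Varga vs Rivera — 7–14, Rivera advances.
Round 3: Rivera vs Dube — 19–2, Rivera advances.
Round 4: Rivera vs Ferraro — 19–2, Rivera advances.
Round 5: Rivera vs Ruiz — 6–15, Ruiz advances.
The agenda winner is Ruiz.

Ruiz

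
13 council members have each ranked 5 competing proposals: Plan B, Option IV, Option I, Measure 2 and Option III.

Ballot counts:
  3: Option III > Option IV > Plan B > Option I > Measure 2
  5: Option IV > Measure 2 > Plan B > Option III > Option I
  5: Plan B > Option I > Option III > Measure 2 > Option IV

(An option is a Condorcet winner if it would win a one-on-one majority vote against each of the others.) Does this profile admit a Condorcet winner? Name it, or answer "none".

Check each pair by majority over 13 ballots:
Plan B vs Option IV: Plan B is ranked higher on 5 ballots, Option IV on 8. Option IV wins 8–5.
Plan B vs Option I: Plan B preferred on 3+5+5 = 13 ballots; Plan B wins 13–0.
Plan B vs Measure 2: Plan B is ranked higher on 3+5 = 8 ballots, Measure 2 on 5. Plan B wins 8–5.
Plan B vs Option III: 5+5 = 10 for Plan B, 3 for Option III — Plan B by 10–3.
Option IV vs Option I: 3+5 = 8 for Option IV, 5 for Option I — Option IV by 8–5.
Option IV vs Measure 2: 8 to 5, Option IV.
Option IV vs Option III: 5 for Option IV, 8 for Option III — Option III by 8–5.
Option I vs Measure 2: Option I preferred on 3+5 = 8 ballots; Option I wins 8–5.
Option I vs Option III: Option I is ranked higher on 5 ballots, Option III on 8. Option III wins 8–5.
Measure 2 vs Option III: 5 to 8, Option III.
Each option drops at least one matchup (Plan B loses to Option IV; Option IV loses to Option III; Option I loses to Plan B; Measure 2 loses to Plan B; Option III loses to Plan B); the cycle Plan B → Option III → Option IV → Plan B rules out a Condorcet winner.

none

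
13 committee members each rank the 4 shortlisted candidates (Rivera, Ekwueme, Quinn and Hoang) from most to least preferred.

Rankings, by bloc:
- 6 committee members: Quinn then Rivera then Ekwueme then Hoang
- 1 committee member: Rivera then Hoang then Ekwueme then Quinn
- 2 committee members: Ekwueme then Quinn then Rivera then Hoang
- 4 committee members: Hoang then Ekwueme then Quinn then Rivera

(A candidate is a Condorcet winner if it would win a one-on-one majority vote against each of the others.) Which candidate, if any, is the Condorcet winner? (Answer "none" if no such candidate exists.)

none

Head-to-head results (13 committee members):
Rivera vs Ekwueme: 6+1 = 7 for Rivera, 6 for Ekwueme — Rivera by 7–6.
Rivera–Quinn: Quinn 12–1.
Rivera–Hoang: Rivera 9–4.
Ekwueme vs Quinn: Ekwueme wins 7–6.
Ekwueme vs Hoang: 8 to 5, Ekwueme.
Quinn vs Hoang: Quinn is ranked higher on 6+2 = 8 ballots, Hoang on 5. Quinn wins 8–5.
Each candidate drops at least one matchup (Rivera loses to Quinn; Ekwueme loses to Rivera; Quinn loses to Ekwueme; Hoang loses to Rivera); the cycle Rivera > Ekwueme > Quinn > Rivera rules out a Condorcet winner.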